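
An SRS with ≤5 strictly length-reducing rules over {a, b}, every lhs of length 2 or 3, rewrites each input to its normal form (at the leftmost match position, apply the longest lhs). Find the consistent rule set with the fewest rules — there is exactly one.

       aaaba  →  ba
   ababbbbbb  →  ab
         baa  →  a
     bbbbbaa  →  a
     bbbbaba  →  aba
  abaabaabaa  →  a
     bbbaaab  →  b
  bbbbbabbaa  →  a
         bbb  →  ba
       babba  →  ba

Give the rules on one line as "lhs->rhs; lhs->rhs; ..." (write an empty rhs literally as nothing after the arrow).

aaa->; baa->a; bab->; bbb->ba

  | aaaba => ba
  | ababbbbbb => abbbbb => ababb => ab
  | baa => a
  | bbbbbaa => babbaa => baa => a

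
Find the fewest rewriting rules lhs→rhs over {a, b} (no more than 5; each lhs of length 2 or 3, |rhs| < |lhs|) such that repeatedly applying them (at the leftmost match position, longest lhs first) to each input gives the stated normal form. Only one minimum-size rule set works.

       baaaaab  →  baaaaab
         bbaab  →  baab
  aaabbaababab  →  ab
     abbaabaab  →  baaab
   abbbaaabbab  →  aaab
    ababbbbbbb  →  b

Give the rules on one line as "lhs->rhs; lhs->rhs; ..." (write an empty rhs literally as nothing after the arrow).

aba->; abb->ba; bab->a; bb->b

  | baaaaab
  | bbaab => baab
  | aaabbaababab => aabaaababab => aaababab => aabab => ab
  | abbaabaab => baaabaab => baaab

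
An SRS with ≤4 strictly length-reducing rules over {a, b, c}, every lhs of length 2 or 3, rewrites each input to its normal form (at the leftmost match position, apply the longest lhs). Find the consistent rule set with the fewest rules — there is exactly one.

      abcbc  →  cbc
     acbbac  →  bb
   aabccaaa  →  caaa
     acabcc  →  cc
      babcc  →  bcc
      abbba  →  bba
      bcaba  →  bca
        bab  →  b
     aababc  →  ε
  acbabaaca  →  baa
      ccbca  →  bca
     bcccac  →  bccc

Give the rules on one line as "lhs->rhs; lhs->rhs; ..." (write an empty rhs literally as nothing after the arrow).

  | abcbc => cbc
  | acbbac => bbac => bb
  | aabccaaa => accaaa => caaa
  | acabcc => abcc => cc

ab->; ac->; ccb->b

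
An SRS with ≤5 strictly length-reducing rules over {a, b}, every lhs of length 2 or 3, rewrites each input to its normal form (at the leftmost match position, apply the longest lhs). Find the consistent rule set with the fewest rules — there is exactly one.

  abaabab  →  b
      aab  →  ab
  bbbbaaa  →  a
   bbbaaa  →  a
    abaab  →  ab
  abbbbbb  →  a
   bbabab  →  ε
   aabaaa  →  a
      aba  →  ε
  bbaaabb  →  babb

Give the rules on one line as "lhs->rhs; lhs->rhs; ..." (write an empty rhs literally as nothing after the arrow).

  | abaabab => abab => b
  | aab => ab
  | bbbbaaa => baaa => a
  | bbbaaa => aaa => aa => a

aa->a; aba->; baa->; bbb->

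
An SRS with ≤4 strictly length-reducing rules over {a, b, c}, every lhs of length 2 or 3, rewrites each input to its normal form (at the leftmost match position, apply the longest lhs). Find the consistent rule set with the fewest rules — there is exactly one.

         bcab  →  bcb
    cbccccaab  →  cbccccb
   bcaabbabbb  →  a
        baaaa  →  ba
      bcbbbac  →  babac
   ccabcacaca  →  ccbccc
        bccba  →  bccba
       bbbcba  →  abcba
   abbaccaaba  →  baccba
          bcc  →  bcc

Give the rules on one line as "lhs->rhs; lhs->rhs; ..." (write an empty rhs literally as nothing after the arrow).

aa->b; bb->a; ca->c; cbb->a

  | bcab => bcb
  | cbccccaab => cbccccab => cbccccb
  | bcaabbabbb => bcabbabbb => bcbbabbb => baabbb => bbbbb => abbb => aab => bb => a
  | baaaa => bbaa => aaa => ba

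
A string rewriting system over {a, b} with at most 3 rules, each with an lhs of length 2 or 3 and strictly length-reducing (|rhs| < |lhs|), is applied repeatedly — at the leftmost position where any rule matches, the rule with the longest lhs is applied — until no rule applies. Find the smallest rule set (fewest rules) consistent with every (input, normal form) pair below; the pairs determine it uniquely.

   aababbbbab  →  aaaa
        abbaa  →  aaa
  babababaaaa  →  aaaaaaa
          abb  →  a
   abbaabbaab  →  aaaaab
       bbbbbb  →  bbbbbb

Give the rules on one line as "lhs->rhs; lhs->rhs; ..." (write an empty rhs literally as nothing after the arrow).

abb->a; bab->a

  | aababbbbab => aaabbbab => aaabab => aaaa
  | abbaa => aaa
  | babababaaaa => aababaaaa => aaaaaaa
  | abb => a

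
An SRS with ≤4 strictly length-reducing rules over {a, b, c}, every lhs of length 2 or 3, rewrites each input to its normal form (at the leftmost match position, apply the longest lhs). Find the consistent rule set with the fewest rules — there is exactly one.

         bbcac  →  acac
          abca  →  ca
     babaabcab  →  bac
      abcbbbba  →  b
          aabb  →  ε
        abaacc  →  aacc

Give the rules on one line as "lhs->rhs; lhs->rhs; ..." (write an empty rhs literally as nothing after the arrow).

ab->; bb->a; cba->b

  | bbcac => acac
  | abca => ca
  | babaabcab => baabcab => bacab => bac
  | abcbbbba => cbbbba => cabba => cba => b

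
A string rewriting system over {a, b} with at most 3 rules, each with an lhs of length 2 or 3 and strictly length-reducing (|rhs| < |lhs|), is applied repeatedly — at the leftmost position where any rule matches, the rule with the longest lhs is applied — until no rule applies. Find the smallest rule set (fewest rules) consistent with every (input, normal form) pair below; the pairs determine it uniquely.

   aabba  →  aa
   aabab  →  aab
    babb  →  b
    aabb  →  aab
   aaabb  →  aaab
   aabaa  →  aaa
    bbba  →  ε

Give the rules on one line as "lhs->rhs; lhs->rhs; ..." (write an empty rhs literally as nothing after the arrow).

ba->; bb->b

  | aabba => aaba => aa
  | aabab => aab
  | babb => bb => b
  | aabb => aab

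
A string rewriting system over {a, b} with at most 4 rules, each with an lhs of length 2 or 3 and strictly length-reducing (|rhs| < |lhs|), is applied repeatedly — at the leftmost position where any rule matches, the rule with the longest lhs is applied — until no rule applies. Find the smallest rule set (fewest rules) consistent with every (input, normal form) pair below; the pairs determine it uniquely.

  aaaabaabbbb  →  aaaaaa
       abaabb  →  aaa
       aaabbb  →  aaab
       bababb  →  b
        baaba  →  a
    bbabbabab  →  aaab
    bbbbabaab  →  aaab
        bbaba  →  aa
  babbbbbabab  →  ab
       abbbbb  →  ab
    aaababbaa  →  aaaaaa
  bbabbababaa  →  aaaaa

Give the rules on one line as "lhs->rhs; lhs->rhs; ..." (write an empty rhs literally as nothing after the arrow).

  | aaaabaabbbb => aaaaaabbbb => aaaaaabb => aaaaaa
  | abaabb => aaabb => aaa
  | aaabbb => aaab
  | bababb => baabb => bbb => b

aba->aa; baa->b; bb->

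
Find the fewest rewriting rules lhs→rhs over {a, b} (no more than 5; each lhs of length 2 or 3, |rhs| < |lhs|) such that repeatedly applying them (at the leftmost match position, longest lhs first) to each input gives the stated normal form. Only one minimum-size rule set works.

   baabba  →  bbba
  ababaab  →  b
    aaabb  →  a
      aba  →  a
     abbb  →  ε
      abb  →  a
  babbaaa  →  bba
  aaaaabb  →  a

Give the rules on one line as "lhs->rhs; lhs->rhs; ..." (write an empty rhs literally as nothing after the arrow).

  | baabba => bbba
  | ababaab => abaab => aab => b
  | aaabb => abb => a
  | aba => a

aa->; ab->; abb->a; bab->b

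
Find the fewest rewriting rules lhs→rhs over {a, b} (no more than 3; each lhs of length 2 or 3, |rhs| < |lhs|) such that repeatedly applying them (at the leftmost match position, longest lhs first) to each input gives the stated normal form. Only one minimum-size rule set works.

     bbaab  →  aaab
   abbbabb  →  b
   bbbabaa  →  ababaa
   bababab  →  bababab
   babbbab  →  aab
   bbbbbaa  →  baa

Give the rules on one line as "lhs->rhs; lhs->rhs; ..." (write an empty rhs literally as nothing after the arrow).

  | bbaab => aaab
  | abbbabb => babb => b
  | bbbabaa => ababaa
  | bababab

abb->; bb->a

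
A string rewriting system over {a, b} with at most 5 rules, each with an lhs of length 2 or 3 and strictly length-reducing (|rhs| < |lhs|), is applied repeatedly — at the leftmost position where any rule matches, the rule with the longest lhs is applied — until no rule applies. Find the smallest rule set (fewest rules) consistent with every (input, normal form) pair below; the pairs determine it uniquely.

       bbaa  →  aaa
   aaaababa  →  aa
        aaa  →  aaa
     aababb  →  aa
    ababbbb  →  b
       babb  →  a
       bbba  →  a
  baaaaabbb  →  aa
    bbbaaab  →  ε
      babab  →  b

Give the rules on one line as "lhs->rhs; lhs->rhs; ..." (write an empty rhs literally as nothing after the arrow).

aab->; ba->; baa->; bb->a

  | bbaa => aaa
  | aaaababa => aaaba => aa
  | aaa
  | aababb => abb => aa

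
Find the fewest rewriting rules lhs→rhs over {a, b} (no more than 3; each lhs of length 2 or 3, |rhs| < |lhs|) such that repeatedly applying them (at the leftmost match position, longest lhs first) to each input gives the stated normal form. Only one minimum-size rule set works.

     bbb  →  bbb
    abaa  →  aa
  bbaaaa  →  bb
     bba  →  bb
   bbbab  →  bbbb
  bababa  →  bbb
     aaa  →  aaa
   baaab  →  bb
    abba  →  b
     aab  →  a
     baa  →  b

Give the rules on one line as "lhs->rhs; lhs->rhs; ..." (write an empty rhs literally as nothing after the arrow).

  | bbb
  | abaa => aa
  | bbaaaa => bbaaa => bbaa => bba => bb
  | bba => bb

ab->; ba->b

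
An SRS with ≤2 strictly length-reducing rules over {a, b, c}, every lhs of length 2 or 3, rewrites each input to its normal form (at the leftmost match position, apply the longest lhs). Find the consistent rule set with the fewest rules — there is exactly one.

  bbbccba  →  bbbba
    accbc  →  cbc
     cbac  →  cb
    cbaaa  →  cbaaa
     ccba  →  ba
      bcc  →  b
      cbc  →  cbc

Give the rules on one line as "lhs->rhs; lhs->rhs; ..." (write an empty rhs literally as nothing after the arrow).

  | bbbccba => bbbba
  | accbc => cbc
  | cbac => cb
  | cbaaa

ac->; cc->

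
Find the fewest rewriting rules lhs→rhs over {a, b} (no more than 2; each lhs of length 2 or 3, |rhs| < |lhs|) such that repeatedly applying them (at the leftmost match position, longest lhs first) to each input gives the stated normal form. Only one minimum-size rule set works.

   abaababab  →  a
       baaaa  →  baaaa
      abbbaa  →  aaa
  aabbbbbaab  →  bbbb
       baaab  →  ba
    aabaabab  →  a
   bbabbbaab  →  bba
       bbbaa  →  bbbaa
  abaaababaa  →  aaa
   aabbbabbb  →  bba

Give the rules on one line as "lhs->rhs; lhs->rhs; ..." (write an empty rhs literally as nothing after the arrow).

aab->; ab->a

  | abaababab => aaababab => aabab => ab => a
  | baaaa
  | abbbaa => abbaa => abaa => aaa
  | aabbbbbaab => bbbbaab => bbbb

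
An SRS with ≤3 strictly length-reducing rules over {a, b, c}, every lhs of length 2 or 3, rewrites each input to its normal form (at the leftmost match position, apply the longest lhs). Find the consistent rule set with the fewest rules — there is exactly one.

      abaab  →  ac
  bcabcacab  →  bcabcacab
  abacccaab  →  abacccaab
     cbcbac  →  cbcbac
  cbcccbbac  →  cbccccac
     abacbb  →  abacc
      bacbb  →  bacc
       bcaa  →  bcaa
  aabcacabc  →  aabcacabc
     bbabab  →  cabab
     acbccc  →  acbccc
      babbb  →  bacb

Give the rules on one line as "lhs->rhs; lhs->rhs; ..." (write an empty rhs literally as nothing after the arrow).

  | abaab => abb => ac
  | bcabcacab
  | abacccaab
  | cbcbac

baa->b; bb->c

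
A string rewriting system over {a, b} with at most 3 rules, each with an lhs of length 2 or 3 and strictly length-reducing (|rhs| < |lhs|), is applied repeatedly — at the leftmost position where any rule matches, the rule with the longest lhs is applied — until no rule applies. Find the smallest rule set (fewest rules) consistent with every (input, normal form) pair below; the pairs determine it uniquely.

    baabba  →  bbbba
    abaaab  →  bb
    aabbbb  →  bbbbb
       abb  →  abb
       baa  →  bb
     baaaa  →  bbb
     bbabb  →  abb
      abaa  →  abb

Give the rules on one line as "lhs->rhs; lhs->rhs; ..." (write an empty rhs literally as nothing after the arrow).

aa->b; bab->ab

  | baabba => bbbba
  | abaaab => abbab => abab => aab => bb
  | aabbbb => bbbbb
  | abb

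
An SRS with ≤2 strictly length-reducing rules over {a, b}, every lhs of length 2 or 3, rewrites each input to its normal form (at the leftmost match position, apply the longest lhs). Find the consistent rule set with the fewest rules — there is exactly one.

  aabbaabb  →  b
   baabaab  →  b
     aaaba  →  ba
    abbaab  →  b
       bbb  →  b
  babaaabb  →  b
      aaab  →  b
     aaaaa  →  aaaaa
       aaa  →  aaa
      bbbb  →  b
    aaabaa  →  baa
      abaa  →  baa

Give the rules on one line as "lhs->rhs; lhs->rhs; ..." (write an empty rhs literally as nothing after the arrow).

  | aabbaabb => abbaabb => bbaabb => baabb => babb => bbb => bb => b
  | baabaab => babaab => bbaab => baab => bab => bb => b
  | aaaba => aaba => aba => ba
  | abbaab => bbaab => baab => bab => bb => b

ab->b; bb->b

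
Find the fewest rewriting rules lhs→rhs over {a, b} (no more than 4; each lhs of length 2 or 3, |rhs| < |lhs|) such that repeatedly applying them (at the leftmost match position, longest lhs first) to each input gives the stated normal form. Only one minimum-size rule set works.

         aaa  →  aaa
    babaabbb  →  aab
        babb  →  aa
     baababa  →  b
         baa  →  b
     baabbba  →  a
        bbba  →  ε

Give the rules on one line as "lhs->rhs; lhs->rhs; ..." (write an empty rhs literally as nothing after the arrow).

aba->; ba->b; bab->ab; bb->a

  | aaa
  | babaabbb => abaabbb => abbb => aab
  | babb => abb => aa
  | baababa => bababa => ababa => ba => b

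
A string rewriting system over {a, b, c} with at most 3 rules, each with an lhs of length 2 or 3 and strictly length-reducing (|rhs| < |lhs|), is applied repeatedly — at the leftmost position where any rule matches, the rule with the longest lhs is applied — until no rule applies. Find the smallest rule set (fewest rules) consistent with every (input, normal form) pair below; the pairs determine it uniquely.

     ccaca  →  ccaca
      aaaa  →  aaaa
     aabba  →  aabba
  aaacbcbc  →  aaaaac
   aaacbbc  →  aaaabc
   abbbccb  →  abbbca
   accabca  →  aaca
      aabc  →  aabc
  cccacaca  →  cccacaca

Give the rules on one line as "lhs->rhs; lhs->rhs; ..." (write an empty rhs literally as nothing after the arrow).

  | ccaca
  | aaaa
  | aabba
  | aaacbcbc => aaaacbc => aaaaac

cab->b; cb->a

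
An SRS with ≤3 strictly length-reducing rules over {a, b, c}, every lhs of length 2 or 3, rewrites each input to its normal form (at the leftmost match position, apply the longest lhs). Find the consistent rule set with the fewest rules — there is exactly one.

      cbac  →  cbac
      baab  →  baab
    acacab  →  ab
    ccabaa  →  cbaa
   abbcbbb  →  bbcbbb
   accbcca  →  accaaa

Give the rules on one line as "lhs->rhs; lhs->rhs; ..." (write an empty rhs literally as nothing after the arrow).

abb->bb; bcc->aa; cab->b

  | cbac
  | baab
  | acacab => acab => ab
  | ccabaa => cbaa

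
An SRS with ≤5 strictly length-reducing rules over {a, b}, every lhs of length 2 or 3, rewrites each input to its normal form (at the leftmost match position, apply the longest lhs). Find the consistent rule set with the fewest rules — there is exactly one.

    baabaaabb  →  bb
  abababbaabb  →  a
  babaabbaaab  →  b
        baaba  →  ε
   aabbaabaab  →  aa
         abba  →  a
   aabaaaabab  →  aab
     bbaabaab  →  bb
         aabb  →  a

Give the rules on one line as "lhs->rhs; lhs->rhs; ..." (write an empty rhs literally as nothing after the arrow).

  | baabaaabb => bbaaabb => baaabb => babb => bb
  | abababbaabb => ababbaabb => abbaabb => aabb => a
  | babaabbaaab => baabbaaab => bbbaaab => bbaaab => baaab => bab => b
  | baaba => bba => ba => ε

abb->; ba->; baa->b; bba->ba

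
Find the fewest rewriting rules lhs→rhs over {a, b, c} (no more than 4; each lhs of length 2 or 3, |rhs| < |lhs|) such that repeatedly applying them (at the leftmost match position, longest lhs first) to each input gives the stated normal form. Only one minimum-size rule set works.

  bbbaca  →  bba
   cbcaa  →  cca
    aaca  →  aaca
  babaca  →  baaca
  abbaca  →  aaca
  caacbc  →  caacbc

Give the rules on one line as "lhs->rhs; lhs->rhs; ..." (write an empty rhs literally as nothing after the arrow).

ab->a; bac->; bca->c

  | bbbaca => bba
  | cbcaa => cca
  | aaca
  | babaca => baaca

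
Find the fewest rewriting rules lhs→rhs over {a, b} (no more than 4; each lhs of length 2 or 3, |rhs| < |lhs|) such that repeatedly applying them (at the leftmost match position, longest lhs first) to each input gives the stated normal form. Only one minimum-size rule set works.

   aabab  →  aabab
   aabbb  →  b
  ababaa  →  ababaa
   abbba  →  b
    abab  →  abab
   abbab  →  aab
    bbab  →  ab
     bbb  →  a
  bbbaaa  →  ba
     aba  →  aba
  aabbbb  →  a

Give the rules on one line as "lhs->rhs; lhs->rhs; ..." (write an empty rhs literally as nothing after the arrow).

  | aabab
  | aabbb => aaa => b
  | ababaa
  | abbba => aaa => b

aaa->b; bb->a; bba->a; bbb->a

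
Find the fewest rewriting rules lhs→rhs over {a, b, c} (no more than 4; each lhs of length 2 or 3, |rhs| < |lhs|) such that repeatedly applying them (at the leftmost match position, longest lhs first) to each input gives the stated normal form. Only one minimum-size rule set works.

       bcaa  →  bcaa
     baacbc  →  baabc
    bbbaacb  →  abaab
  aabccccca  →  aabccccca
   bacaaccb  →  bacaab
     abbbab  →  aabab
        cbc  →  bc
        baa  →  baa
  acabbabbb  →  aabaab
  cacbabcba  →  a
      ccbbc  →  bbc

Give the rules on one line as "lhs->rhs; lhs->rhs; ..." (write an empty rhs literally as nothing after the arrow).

bbb->ab; cab->a; cb->b; cba->

  | bcaa
  | baacbc => baabc
  | bbbaacb => abaacb => abaab
  | aabccccca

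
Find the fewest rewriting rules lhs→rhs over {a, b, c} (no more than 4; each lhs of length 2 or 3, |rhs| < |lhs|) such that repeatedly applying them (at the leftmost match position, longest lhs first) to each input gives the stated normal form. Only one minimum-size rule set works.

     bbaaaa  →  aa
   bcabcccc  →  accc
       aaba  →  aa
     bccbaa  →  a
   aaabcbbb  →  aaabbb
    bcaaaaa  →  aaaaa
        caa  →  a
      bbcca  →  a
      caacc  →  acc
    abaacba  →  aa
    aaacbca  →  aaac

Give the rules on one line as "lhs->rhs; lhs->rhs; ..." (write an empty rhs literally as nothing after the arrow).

ba->; bc->; ca->; cb->c

  | bbaaaa => baaa => aa
  | bcabcccc => abcccc => accc
  | aaba => aa
  | bccbaa => cbaa => caa => a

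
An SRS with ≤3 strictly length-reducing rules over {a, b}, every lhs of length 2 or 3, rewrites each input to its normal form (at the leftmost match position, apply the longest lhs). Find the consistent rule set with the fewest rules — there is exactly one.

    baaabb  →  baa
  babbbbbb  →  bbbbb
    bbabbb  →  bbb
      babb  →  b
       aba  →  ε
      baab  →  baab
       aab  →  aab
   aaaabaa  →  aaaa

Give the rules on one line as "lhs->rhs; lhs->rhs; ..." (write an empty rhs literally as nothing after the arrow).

  | baaabb => baa
  | babbbbbb => bbbbb
  | bbabbb => bbb
  | babb => b

aba->; abb->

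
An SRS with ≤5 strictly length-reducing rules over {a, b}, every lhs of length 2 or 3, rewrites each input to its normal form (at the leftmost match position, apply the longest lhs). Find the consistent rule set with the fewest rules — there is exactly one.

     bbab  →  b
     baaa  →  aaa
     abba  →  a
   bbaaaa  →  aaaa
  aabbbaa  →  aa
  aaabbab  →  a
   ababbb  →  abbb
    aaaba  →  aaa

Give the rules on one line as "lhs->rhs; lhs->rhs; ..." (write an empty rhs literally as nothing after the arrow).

  | bbab => b
  | baaa => aaa
  | abba => aba => a
  | bbaaaa => baaaa => aaaa

aab->a; aba->a; ba->a; bab->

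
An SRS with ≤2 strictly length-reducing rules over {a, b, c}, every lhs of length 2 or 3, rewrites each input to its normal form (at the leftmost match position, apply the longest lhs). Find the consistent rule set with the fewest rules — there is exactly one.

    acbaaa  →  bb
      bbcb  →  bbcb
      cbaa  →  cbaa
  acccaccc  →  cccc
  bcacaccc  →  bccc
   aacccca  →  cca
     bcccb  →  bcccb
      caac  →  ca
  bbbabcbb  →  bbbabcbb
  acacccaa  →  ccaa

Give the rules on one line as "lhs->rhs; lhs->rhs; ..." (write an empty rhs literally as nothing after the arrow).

  | acbaaa => baaa => bb
  | bbcb
  | cbaa
  | acccaccc => ccaccc => cccc

aaa->b; ac->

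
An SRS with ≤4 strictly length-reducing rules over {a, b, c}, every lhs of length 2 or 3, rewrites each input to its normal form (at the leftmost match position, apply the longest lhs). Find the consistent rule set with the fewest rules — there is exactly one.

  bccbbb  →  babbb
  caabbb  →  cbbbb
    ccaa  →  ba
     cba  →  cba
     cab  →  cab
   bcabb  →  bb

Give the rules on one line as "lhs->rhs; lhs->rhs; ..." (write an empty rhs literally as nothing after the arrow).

aa->b; bca->; cc->a

  | bccbbb => babbb
  | caabbb => cbbbb
  | ccaa => aaa => ba
  | cba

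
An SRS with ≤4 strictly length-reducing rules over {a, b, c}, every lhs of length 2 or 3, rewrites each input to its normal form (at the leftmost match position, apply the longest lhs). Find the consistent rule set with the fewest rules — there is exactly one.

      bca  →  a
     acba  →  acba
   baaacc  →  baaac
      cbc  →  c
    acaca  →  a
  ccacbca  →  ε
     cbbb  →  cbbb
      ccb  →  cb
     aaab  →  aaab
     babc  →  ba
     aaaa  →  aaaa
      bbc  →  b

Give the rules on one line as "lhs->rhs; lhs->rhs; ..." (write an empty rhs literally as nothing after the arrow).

bc->; ca->; cc->c

  | bca => a
  | acba
  | baaacc => baaac
  | cbc => c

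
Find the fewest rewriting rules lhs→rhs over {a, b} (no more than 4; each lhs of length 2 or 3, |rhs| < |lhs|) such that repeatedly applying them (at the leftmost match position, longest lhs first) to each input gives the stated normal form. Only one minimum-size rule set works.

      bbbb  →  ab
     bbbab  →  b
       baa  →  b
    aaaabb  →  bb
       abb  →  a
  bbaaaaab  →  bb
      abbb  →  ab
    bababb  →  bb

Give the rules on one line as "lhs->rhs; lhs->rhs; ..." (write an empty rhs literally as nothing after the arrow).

aa->; abb->a; bab->b; bbb->a

  | bbbb => ab
  | bbbab => aab => b
  | baa => b
  | aaaabb => aabb => bb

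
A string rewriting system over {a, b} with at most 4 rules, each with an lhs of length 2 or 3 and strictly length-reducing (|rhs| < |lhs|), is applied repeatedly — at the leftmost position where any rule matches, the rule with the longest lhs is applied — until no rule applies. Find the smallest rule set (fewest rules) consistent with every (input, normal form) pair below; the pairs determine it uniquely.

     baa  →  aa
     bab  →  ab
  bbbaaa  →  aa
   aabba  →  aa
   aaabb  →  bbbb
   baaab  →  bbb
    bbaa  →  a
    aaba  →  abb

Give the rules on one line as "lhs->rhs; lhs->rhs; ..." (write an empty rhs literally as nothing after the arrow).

  | baa => aa
  | bab => ab
  | bbbaaa => baa => aa
  | aabba => aa

aaa->bb; aba->bb; ba->a; bba->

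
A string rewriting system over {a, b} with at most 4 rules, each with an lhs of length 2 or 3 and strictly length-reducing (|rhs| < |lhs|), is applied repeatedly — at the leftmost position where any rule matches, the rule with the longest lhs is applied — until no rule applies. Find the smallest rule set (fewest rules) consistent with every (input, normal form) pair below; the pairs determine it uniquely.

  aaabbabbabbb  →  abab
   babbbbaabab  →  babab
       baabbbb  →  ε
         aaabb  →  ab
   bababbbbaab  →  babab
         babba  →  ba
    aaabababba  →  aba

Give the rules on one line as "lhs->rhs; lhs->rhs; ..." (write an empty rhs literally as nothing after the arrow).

  | aaabbabbabbb => abbbabbabbb => ababbabbb => ababbbbb => ababbb => abab
  | babbbbaabab => babbaabab => babbabab => babbbab => babab
  | baabbbb => bbbbbb => bbbb => bb => ε
  | aaabb => abbb => ab

aab->bb; bb->; bba->bb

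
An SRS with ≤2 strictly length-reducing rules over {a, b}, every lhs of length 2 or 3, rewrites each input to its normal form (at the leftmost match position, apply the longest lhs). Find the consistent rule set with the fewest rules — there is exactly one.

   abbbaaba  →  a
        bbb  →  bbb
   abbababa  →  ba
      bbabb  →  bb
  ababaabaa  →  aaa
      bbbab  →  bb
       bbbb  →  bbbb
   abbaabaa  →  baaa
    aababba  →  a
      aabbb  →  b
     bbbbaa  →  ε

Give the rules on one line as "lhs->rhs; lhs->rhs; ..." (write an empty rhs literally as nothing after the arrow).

ab->; bba->

  | abbbaaba => bbaaba => aba => a
  | bbb
  | abbababa => bababa => baba => ba
  | bbabb => bb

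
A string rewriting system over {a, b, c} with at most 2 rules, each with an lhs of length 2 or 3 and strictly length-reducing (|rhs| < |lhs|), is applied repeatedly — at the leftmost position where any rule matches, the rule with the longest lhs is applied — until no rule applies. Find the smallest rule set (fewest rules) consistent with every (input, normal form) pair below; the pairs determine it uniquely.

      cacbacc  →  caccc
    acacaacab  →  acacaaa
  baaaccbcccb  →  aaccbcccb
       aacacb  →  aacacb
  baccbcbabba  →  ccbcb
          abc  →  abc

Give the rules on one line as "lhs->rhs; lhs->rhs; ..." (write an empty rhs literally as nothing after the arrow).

ba->; cab->a

  | cacbacc => caccc
  | acacaacab => acacaaa
  | baaaccbcccb => aaccbcccb
  | aacacb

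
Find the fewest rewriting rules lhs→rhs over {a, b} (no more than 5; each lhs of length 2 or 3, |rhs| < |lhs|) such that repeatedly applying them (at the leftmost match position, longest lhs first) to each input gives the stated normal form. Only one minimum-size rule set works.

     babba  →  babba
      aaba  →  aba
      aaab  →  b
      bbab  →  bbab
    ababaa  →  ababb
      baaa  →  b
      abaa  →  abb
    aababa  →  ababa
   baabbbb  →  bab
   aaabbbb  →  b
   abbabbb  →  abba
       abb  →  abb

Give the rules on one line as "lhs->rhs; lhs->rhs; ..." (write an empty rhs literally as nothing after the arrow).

aa->b; aaa->; aab->ab; bbb->

  | babba
  | aaba => aba
  | aaab => b
  | bbab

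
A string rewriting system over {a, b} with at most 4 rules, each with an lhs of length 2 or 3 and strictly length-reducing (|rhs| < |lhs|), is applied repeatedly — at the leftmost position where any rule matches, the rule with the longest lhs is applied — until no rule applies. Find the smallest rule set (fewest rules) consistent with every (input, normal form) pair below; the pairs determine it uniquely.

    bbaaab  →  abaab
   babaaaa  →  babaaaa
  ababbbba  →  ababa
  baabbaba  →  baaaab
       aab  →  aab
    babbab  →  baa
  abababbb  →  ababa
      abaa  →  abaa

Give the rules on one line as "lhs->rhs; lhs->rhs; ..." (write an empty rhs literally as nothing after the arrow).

bb->; bba->ab; bbb->

  | bbaaab => abaab
  | babaaaa
  | ababbbba => ababa
  | baabbaba => baaabba => baaaab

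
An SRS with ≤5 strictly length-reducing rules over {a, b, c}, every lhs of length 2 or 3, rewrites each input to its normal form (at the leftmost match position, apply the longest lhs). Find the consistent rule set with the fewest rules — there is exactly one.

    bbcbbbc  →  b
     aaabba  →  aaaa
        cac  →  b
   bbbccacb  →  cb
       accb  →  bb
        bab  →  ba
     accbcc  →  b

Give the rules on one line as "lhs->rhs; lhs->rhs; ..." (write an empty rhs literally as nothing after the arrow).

ab->a; ac->c; bc->c; cc->b

  | bbcbbbc => bcbbbc => cbbbc => cbbc => cbc => cc => b
  | aaabba => aaaba => aaaa
  | cac => cc => b
  | bbbccacb => bbccacb => bccacb => ccacb => bacb => bcb => cb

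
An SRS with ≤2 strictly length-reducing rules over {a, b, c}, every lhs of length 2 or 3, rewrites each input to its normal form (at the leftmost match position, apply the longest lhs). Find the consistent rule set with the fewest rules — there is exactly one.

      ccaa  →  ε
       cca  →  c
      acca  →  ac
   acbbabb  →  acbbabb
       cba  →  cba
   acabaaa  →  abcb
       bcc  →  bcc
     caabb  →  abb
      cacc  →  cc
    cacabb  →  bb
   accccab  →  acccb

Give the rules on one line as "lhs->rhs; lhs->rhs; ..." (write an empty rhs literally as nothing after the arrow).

aaa->cb; ca->

  | ccaa => ca => ε
  | cca => c
  | acca => ac
  | acbbabb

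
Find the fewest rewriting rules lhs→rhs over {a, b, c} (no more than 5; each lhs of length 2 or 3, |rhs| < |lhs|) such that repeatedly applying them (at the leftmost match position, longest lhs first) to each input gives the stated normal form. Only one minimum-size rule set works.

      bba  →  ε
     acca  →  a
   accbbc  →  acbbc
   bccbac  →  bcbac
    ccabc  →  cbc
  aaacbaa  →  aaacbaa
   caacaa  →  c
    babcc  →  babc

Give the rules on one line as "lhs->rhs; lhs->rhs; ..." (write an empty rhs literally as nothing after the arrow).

  | bba => ε
  | acca => aca => a
  | accbbc => acbbc
  | bccbac => bcbac

aca->a; bba->; ca->c; cc->c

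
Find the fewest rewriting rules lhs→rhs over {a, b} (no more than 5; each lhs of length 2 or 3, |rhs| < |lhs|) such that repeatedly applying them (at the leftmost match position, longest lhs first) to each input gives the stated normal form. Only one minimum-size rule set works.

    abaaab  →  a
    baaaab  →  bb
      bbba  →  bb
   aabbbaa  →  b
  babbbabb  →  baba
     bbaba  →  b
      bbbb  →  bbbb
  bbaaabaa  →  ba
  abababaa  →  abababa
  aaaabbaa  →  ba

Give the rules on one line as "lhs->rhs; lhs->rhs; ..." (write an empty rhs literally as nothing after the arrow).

  | abaaab => abaab => abb => a
  | baaaab => baaab => baab => bb
  | bbba => bb
  | aabbbaa => bbbaa => bba => b

aa->a; aab->b; abb->a; bba->b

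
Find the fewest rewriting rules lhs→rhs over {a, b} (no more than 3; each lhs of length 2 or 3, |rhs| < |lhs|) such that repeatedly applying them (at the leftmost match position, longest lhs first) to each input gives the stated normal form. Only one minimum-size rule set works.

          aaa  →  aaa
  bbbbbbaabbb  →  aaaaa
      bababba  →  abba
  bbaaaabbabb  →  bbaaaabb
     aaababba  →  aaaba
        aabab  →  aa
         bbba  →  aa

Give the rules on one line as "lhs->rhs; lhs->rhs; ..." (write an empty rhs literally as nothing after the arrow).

bab->; bbb->a

  | aaa
  | bbbbbbaabbb => abbbaabbb => aaaabbb => aaaaa
  | bababba => abba
  | bbaaaabbabb => bbaaaabb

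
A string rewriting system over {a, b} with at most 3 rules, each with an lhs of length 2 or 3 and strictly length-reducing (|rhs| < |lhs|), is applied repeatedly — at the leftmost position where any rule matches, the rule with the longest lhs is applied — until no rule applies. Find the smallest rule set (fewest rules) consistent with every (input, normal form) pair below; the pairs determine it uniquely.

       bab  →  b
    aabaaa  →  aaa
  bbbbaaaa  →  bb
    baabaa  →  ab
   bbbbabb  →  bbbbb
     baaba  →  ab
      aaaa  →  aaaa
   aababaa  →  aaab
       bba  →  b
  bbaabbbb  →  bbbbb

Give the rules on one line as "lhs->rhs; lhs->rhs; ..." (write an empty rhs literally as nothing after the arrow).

  | bab => b
  | aabaaa => aaaba => aaa
  | bbbbaaaa => bbbabaa => bbbaa => bbab => bb
  | baabaa => abbaa => abab => ab

ba->; baa->ab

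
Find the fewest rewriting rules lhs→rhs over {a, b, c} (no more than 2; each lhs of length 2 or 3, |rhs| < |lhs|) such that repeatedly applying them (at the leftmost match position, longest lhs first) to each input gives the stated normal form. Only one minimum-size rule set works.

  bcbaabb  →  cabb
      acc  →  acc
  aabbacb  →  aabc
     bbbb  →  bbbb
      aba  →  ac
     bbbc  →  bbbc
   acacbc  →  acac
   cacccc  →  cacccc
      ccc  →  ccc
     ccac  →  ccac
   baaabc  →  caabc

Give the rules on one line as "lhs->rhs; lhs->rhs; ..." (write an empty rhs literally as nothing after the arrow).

  | bcbaabb => baabb => cabb
  | acc
  | aabbacb => aabccb => aabc
  | bbbb

ba->c; cb->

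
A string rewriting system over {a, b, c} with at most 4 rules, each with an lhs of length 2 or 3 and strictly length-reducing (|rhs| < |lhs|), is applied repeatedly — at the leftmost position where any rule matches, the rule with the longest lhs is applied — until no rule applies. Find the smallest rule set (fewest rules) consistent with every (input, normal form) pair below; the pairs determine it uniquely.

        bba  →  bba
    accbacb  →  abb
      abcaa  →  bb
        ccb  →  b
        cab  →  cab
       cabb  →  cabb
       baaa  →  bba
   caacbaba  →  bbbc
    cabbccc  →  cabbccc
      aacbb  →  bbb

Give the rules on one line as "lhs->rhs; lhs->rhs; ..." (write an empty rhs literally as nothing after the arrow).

  | bba
  | accbacb => acbccb => abccb => abcb => abb
  | abcaa => aaaa => baa => bb
  | ccb => cb => b

aa->b; bca->aa; cb->b; cba->bc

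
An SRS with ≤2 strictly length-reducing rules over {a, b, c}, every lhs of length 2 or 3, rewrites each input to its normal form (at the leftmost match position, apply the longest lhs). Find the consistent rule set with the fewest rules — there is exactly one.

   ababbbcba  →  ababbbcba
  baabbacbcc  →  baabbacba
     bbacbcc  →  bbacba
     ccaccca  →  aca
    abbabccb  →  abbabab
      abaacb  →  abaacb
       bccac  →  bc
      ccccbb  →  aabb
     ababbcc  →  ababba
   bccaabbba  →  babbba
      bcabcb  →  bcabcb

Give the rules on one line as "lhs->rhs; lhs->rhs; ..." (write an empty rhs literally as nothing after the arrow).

cc->a; cca->

  | ababbbcba
  | baabbacbcc => baabbacba
  | bbacbcc => bbacba
  | ccaccca => ccca => aca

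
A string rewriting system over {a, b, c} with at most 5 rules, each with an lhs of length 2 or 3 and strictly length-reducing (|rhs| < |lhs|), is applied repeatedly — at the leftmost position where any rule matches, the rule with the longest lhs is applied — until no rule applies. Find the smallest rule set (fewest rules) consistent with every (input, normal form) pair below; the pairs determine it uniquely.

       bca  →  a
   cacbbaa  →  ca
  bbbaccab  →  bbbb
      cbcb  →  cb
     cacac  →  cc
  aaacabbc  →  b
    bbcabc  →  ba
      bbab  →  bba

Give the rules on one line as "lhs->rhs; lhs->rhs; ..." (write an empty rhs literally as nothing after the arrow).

aa->; ab->a; ac->a; bc->

  | bca => a
  | cacbbaa => cabbaa => cabaa => caaa => ca
  | bbbaccab => bbbacab => bbbaab => bbbb
  | cbcb => cb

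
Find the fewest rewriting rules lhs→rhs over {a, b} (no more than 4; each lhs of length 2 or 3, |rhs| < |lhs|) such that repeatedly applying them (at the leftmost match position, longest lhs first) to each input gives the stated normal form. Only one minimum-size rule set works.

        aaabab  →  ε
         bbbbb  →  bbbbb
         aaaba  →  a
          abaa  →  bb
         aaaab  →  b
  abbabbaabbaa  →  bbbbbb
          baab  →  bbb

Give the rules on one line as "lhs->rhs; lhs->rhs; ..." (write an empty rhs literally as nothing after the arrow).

ab->b; ba->a; baa->bb; bab->

  | aaabab => aabab => abab => bab => ε
  | bbbbb
  | aaaba => aaba => aba => ba => a
  | abaa => baa => bb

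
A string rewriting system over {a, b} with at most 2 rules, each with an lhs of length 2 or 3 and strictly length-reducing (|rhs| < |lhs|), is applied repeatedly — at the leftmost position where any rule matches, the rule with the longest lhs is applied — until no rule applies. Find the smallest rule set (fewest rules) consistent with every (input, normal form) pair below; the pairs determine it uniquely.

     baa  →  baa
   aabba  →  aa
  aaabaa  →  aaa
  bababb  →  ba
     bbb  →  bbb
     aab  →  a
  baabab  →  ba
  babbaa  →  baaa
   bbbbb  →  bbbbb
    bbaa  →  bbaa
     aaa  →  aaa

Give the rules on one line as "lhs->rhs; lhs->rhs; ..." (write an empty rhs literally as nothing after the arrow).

aab->ab; ab->a

  | baa
  | aabba => abba => aba => aa
  | aaabaa => aabaa => abaa => aaa
  | bababb => baabb => babb => bab => ba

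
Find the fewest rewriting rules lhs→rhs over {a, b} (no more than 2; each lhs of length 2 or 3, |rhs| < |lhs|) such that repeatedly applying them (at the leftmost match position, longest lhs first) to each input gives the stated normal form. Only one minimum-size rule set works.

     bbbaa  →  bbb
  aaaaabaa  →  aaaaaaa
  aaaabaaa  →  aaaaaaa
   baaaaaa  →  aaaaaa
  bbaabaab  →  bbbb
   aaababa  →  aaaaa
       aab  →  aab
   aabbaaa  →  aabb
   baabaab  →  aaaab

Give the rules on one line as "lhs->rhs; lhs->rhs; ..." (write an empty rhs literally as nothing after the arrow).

ba->a; bba->bb

  | bbbaa => bbba => bbb
  | aaaaabaa => aaaaaaa
  | aaaabaaa => aaaaaaa
  | baaaaaa => aaaaaa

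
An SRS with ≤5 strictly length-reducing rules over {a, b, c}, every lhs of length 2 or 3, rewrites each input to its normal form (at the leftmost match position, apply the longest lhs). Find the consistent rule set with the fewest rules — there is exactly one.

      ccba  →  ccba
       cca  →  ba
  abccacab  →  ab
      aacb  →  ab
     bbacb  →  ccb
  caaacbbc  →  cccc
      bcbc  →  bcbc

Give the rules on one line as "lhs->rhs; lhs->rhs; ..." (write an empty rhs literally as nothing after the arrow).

  | ccba
  | cca => ba
  | abccacab => abbacab => acacab => acab => ab
  | aacb => ab

ac->; bb->c; ca->c; cca->ba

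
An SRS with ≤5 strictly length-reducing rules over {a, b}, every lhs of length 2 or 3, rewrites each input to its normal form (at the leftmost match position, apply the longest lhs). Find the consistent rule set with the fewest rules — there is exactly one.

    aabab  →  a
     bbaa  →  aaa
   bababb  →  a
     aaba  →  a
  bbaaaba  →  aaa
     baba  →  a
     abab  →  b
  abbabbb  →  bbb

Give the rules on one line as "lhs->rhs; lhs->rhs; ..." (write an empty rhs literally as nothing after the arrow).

ab->a; aba->; bab->; bba->aa

  | aabab => ab => a
  | bbaa => aaa
  | bababb => abb => ab => a
  | aaba => a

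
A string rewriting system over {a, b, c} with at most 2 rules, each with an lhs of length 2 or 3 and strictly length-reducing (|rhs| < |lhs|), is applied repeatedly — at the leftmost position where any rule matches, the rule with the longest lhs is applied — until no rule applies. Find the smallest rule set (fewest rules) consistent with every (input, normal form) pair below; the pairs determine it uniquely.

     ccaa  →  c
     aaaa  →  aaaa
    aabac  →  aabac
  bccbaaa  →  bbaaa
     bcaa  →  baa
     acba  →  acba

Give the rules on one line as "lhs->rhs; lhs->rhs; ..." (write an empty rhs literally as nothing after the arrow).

  | ccaa => c
  | aaaa
  | aabac
  | bccbaaa => bcbaaa => bbaaa

bc->b; caa->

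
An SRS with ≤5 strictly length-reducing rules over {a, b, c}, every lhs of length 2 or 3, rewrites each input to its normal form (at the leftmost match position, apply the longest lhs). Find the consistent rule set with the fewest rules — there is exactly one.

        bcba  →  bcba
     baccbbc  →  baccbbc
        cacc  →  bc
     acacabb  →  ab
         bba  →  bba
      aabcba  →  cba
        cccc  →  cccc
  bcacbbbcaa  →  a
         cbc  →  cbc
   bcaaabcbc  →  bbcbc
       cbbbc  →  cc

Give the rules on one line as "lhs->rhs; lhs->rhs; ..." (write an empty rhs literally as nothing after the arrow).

aab->; bbb->; bcc->bc; ca->b

  | bcba
  | baccbbc
  | cacc => bcc => bc
  | acacabb => abcabb => abbbb => ab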